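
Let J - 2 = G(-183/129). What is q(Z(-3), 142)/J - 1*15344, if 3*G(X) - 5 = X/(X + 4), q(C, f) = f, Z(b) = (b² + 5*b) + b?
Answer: -8875877/580 ≈ -15303.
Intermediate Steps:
Z(b) = b² + 6*b
G(X) = 5/3 + X/(3*(4 + X)) (G(X) = 5/3 + (X/(X + 4))/3 = 5/3 + (X/(4 + X))/3 = 5/3 + X/(3*(4 + X)))
J = 1160/333 (J = 2 + 2*(10 + 3*(-183/129))/(3*(4 - 183/129)) = 2 + 2*(10 + 3*(-183*1/129))/(3*(4 - 183*1/129)) = 2 + 2*(10 + 3*(-61/43))/(3*(4 - 61/43)) = 2 + 2*(10 - 183/43)/(3*(111/43)) = 2 + (⅔)*(43/111)*(247/43) = 2 + 494/333 = 1160/333 ≈ 3.4835)
q(Z(-3), 142)/J - 1*15344 = 142/(1160/333) - 1*15344 = 142*(333/1160) - 15344 = 23643/580 - 15344 = -8875877/580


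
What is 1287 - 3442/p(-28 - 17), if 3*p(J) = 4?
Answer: -2589/2 ≈ -1294.5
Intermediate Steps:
p(J) = 4/3 (p(J) = (⅓)*4 = 4/3)
1287 - 3442/p(-28 - 17) = 1287 - 3442/4/3 = 1287 - 3442*¾ = 1287 - 5163/2 = -2589/2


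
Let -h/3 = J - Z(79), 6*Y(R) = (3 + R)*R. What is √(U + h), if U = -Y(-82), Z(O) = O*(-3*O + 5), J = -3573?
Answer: I*√408102/3 ≈ 212.94*I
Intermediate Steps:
Y(R) = R*(3 + R)/6 (Y(R) = ((3 + R)*R)/6 = (R*(3 + R))/6 = R*(3 + R)/6)
Z(O) = O*(5 - 3*O)
h = -44265 (h = -3*(-3573 - 79*(5 - 3*79)) = -3*(-3573 - 79*(5 - 237)) = -3*(-3573 - 79*(-232)) = -3*(-3573 - 1*(-18328)) = -3*(-3573 + 18328) = -3*14755 = -44265)
U = -3239/3 (U = -(-82)*(3 - 82)/6 = -(-82)*(-79)/6 = -1*3239/3 = -3239/3 ≈ -1079.7)
√(U + h) = √(-3239/3 - 44265) = √(-136034/3) = I*√408102/3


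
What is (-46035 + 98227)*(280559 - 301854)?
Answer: -1111428640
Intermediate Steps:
(-46035 + 98227)*(280559 - 301854) = 52192*(-21295) = -1111428640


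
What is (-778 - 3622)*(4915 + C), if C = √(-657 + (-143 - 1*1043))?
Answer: -21626000 - 4400*I*√1843 ≈ -2.1626e+7 - 1.8889e+5*I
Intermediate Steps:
C = I*√1843 (C = √(-657 + (-143 - 1043)) = √(-657 - 1186) = √(-1843) = I*√1843 ≈ 42.93*I)
(-778 - 3622)*(4915 + C) = (-778 - 3622)*(4915 + I*√1843) = -4400*(4915 + I*√1843) = -21626000 - 4400*I*√1843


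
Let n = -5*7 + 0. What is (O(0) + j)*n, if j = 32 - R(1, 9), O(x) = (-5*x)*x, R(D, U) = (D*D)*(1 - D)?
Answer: -1120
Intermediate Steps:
n = -35 (n = -35 + 0 = -35)
R(D, U) = D**2*(1 - D)
O(x) = -5*x**2
j = 32 (j = 32 - 1**2*(1 - 1*1) = 32 - (1 - 1) = 32 - 0 = 32 - 1*0 = 32 + 0 = 32)
(O(0) + j)*n = (-5*0**2 + 32)*(-35) = (-5*0 + 32)*(-35) = (0 + 32)*(-35) = 32*(-35) = -1120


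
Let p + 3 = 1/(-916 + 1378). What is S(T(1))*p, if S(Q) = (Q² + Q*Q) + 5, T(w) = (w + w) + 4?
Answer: -1385/6 ≈ -230.83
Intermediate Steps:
T(w) = 4 + 2*w (T(w) = 2*w + 4 = 4 + 2*w)
S(Q) = 5 + 2*Q² (S(Q) = (Q² + Q²) + 5 = 2*Q² + 5 = 5 + 2*Q²)
p = -1385/462 (p = -3 + 1/(-916 + 1378) = -3 + 1/462 = -1385/462 ≈ -2.9978)
S(T(1))*p = (5 + 2*(4 + 2*1)²)*(-1385/462) = (5 + 2*(4 + 2)²)*(-1385/462) = (5 + 2*6²)*(-1385/462) = (5 + 2*36)*(-1385/462) = (5 + 72)*(-1385/462) = 77*(-1385/462) = -1385/6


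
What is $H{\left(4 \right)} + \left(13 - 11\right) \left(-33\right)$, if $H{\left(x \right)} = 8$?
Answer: $-58$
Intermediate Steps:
$H{\left(4 \right)} + \left(13 - 11\right) \left(-33\right) = 8 + \left(13 - 11\right) \left(-33\right) = 8 + 2 \left(-33\right) = 8 - 66 = -58$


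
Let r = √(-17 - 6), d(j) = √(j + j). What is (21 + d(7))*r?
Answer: I*√23*(21 + √14) ≈ 118.66*I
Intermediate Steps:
d(j) = √2*√j (d(j) = √(2*j) = √2*√j)
r = I*√23 (r = √(-23) = I*√23 ≈ 4.7958*I)
(21 + d(7))*r = (21 + √2*√7)*(I*√23) = (21 + √14)*(I*√23) = I*√23*(21 + √14)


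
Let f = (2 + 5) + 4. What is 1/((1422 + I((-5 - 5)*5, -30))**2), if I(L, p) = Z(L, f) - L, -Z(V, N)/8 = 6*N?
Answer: 1/891136 ≈ 1.1222e-6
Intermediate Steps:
f = 11 (f = 7 + 4 = 11)
Z(V, N) = -48*N
I(L, p) = -528 - L (I(L, p) = -48*11 - L = -528 - L)
1/((1422 + I((-5 - 5)*5, -30))**2) = 1/((1422 + (-528 - (-5 - 5)*5))**2) = 1/((1422 + (-528 - (-10)*5))**2) = 1/((1422 + (-528 - 1*(-50)))**2) = 1/((1422 + (-528 + 50))**2) = 1/((1422 - 478)**2) = 1/(944**2) = 1/891136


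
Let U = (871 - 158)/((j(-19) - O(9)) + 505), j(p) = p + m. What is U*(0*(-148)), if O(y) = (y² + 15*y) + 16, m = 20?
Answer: 0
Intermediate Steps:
O(y) = 16 + y² + 15*y
j(p) = 20 + p (j(p) = p + 20 = 20 + p)
U = 713/274 (U = (871 - 158)/(((20 - 19) - (16 + 9² + 15*9)) + 505) = 713/((1 - (16 + 81 + 135)) + 505) = 713/((1 - 1*232) + 505) = 713/((1 - 232) + 505) = 713/(-231 + 505) = 713/274 ≈ 2.6022)
U*(0*(-148)) = 713*(0*(-148))/274 = (713/274)*0 = 0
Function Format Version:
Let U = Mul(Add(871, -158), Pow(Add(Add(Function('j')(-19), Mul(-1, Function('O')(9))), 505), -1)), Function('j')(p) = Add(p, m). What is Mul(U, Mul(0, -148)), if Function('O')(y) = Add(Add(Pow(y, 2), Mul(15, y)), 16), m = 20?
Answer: 0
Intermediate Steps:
Function('O')(y) = Add(16, Pow(y, 2), Mul(15, y))
Function('j')(p) = Add(20, p) (Function('j')(p) = Add(p, 20) = Add(20, p))
U = Rational(713, 274) (U = Mul(Add(871, -158), Pow(Add(Add(Add(20, -19), Mul(-1, Add(16, Pow(9, 2), Mul(15, 9)))), 505), -1)) = Mul(713, Pow(Add(Add(1, Mul(-1, Add(16, 81, 135))), 505), -1)) = Mul(713, Pow(Add(Add(1, Mul(-1, 232)), 505), -1)) = Mul(713, Pow(Add(Add(1, -232), 505), -1)) = Mul(713, Pow(Add(-231, 505), -1)) = Mul(713, Pow(274, -1)) = Mul(713, Rational(1, 274)) = Rational(713, 274) ≈ 2.6022)
Mul(U, Mul(0, -148)) = Mul(Rational(713, 274), Mul(0, -148)) = Mul(Rational(713, 274), 0) = 0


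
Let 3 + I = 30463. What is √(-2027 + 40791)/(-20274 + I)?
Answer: √9691/5093 ≈ 0.019329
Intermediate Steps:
I = 30460 (I = -3 + 30463 = 30460)
√(-2027 + 40791)/(-20274 + I) = √(-2027 + 40791)/(-20274 + 30460) = √38764/10186 = (2*√9691)*(1/10186) = √9691/5093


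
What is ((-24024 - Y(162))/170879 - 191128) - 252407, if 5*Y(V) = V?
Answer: -378954206607/854395 ≈ -4.4354e+5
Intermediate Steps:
Y(V) = V/5
((-24024 - Y(162))/170879 - 191128) - 252407 = ((-24024 - 162/5)/170879 - 191128) - 252407 = ((-24024 - 1*162/5)*(1/170879) - 191128) - 252407 = ((-24024 - 162/5)*(1/170879) - 191128) - 252407 = (-120282/5*1/170879 - 191128) - 252407 = (-120282/854395 - 191128) - 252407 = -163298927842/854395 - 252407 = -378954206607/854395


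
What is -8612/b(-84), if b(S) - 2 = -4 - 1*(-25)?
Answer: -8612/23 ≈ -374.43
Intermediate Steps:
b(S) = 23 (b(S) = 2 + (-4 - 1*(-25)) = 2 + (-4 + 25) = 2 + 21 = 23)
-8612/b(-84) = -8612/23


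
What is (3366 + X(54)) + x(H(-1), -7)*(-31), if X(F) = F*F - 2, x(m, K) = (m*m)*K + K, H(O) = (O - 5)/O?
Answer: 14309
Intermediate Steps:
H(O) = (-5 + O)/O
x(m, K) = K + K*m² (x(m, K) = m²*K + K = K*m² + K = K + K*m²)
X(F) = -2 + F² (X(F) = F² - 2 = -2 + F²)
(3366 + X(54)) + x(H(-1), -7)*(-31) = (3366 + (-2 + 54²)) - 7*(1 + ((-5 - 1)/(-1))²)*(-31) = (3366 + (-2 + 2916)) - 7*(1 + (-1*(-6))²)*(-31) = (3366 + 2914) - 7*(1 + 6²)*(-31) = 6280 - 7*(1 + 36)*(-31) = 6280 - 7*37*(-31) = 6280 - 259*(-31) = 6280 + 8029 = 14309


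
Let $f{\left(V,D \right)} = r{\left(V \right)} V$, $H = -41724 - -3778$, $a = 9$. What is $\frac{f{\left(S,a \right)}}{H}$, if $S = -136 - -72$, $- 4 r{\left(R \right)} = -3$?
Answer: $\frac{24}{18973} \approx 0.001265$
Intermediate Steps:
$r{\left(R \right)} = \frac{3}{4}$ ($r{\left(R \right)} = \left(- \frac{1}{4}\right) \left(-3\right) = \frac{3}{4}$)
$S = -64$ ($S = -136 + 72 = -64$)
$H = -37946$ ($H = -41724 + 3778 = -37946$)
$f{\left(V,D \right)} = \frac{3 V}{4}$
$\frac{f{\left(S,a \right)}}{H} = \frac{\frac{3}{4} \left(-64\right)}{-37946} = \left(-48\right) \left(- \frac{1}{37946}\right) = \frac{24}{18973}$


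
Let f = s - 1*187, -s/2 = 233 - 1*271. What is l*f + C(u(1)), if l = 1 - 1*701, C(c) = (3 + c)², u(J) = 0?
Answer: 77709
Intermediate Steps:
l = -700 (l = 1 - 701 = -700)
s = 76 (s = -2*(233 - 1*271) = -2*(233 - 271) = -2*(-38) = 76)
f = -111 (f = 76 - 1*187 = 76 - 187 = -111)
l*f + C(u(1)) = -700*(-111) + (3 + 0)² = 77700 + 3² = 77700 + 9 = 77709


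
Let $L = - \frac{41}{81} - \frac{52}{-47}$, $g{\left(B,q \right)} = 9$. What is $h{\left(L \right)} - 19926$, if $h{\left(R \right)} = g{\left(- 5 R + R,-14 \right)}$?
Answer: $-19917$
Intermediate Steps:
$L = \frac{2285}{3807}$ ($L = \left(-41\right) \frac{1}{81} - - \frac{52}{47} = - \frac{41}{81} + \frac{52}{47} = \frac{2285}{3807} \approx 0.60021$)
$h{\left(R \right)} = 9$
$h{\left(L \right)} - 19926 = 9 - 19926 = -19917$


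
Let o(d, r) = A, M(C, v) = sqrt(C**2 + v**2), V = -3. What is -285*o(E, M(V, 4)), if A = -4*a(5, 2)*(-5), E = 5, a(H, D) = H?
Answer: -28500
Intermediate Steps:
A = 100 (A = -4*5*(-5) = -20*(-5) = 100)
o(d, r) = 100
-285*o(E, M(V, 4)) = -285*100 = -28500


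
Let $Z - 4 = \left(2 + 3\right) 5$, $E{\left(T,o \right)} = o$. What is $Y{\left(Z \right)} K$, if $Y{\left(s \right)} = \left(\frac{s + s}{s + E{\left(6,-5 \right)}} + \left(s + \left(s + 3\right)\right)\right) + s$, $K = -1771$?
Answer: $- \frac{1964039}{12} \approx -1.6367 \cdot 10^{5}$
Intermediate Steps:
$Z = 29$ ($Z = 4 + \left(2 + 3\right) 5 = 4 + 5 \cdot 5 = 4 + 25 = 29$)
$Y{\left(s \right)} = 3 + 3 s + \frac{2 s}{-5 + s}$ ($Y{\left(s \right)} = \left(\frac{s + s}{s - 5} + \left(s + \left(s + 3\right)\right)\right) + s = \left(\frac{2 s}{-5 + s} + \left(s + \left(3 + s\right)\right)\right) + s = \left(\frac{2 s}{-5 + s} + \left(3 + 2 s\right)\right) + s = \left(3 + 2 s + \frac{2 s}{-5 + s}\right) + s = 3 + 3 s + \frac{2 s}{-5 + s}$)
$Y{\left(Z \right)} K = \frac{-15 - 290 + 3 \cdot 29^{2}}{-5 + 29} \left(-1771\right) = \frac{-15 - 290 + 3 \cdot 841}{24} \left(-1771\right) = \frac{-15 - 290 + 2523}{24} \left(-1771\right) = \frac{1}{24} \cdot 2218 \left(-1771\right) = \frac{1109}{12} \left(-1771\right) = - \frac{1964039}{12}$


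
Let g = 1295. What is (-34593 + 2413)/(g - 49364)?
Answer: 32180/48069 ≈ 0.66945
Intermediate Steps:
(-34593 + 2413)/(g - 49364) = (-34593 + 2413)/(1295 - 49364) = -32180/(-48069) = -32180*(-1/48069) = 32180/48069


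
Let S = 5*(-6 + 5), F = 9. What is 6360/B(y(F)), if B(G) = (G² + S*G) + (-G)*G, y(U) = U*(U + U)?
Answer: -212/27 ≈ -7.8519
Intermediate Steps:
S = -5 (S = 5*(-1) = -5)
y(U) = 2*U² (y(U) = U*(2*U) = 2*U²)
B(G) = -5*G (B(G) = (G² - 5*G) + (-G)*G = (G² - 5*G) - G² = -5*G)
6360/B(y(F)) = 6360/((-10*9²)) = 6360/((-10*81)) = 6360/((-5*162)) = 6360/(-810) = 6360*(-1/810) = -212/27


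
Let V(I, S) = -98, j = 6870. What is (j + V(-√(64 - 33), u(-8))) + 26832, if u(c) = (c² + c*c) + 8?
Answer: 33604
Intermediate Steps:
u(c) = 8 + 2*c² (u(c) = (c² + c²) + 8 = 2*c² + 8 = 8 + 2*c²)
(j + V(-√(64 - 33), u(-8))) + 26832 = (6870 - 98) + 26832 = 6772 + 26832 = 33604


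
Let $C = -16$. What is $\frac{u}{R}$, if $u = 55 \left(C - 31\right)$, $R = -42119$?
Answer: $\frac{235}{3829} \approx 0.061374$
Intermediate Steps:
$u = -2585$ ($u = 55 \left(-16 - 31\right) = 55 \left(-47\right) = -2585$)
$\frac{u}{R} = - \frac{2585}{-42119} = \left(-2585\right) \left(- \frac{1}{42119}\right) = \frac{235}{3829}$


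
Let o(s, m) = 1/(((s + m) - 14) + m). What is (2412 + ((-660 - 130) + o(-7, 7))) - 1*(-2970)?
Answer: 32143/7 ≈ 4591.9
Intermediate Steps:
o(s, m) = 1/(-14 + s + 2*m) (o(s, m) = 1/(((m + s) - 14) + m) = 1/((-14 + m + s) + m) = 1/(-14 + s + 2*m))
(2412 + ((-660 - 130) + o(-7, 7))) - 1*(-2970) = (2412 + ((-660 - 130) + 1/(-14 - 7 + 2*7))) - 1*(-2970) = (2412 + (-790 + 1/(-14 - 7 + 14))) + 2970 = (2412 + (-790 + 1/(-7))) + 2970 = (2412 + (-790 - ⅐)) + 2970 = (2412 - 5531/7) + 2970 = 11353/7 + 2970 = 32143/7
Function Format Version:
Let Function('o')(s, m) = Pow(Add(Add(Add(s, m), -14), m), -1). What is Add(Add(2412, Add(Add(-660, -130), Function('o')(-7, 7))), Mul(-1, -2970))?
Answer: Rational(32143, 7) ≈ 4591.9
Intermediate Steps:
Function('o')(s, m) = Pow(Add(-14, s, Mul(2, m)), -1) (Function('o')(s, m) = Pow(Add(Add(Add(m, s), -14), m), -1) = Pow(Add(Add(-14, m, s), m), -1) = Pow(Add(-14, s, Mul(2, m)), -1))
Add(Add(2412, Add(Add(-660, -130), Function('o')(-7, 7))), Mul(-1, -2970)) = Add(Add(2412, Add(Add(-660, -130), Pow(Add(-14, -7, Mul(2, 7)), -1))), Mul(-1, -2970)) = Add(Add(2412, Add(-790, Pow(Add(-14, -7, 14), -1))), 2970) = Add(Add(2412, Add(-790, Pow(-7, -1))), 2970) = Add(Add(2412, Add(-790, Rational(-1, 7))), 2970) = Add(Add(2412, Rational(-5531, 7)), 2970) = Add(Rational(11353, 7), 2970) = Rational(32143, 7)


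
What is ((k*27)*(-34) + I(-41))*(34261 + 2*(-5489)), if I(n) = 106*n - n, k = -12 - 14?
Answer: 455485329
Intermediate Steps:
k = -26
I(n) = 105*n
((k*27)*(-34) + I(-41))*(34261 + 2*(-5489)) = (-26*27*(-34) + 105*(-41))*(34261 + 2*(-5489)) = (-702*(-34) - 4305)*(34261 - 10978) = (23868 - 4305)*23283 = 19563*23283 = 455485329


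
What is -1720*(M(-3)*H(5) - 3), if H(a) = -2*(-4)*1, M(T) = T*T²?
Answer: 376680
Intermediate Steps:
M(T) = T³
H(a) = 8 (H(a) = 8*1 = 8)
-1720*(M(-3)*H(5) - 3) = -1720*((-3)³*8 - 3) = -1720*(-27*8 - 3) = -1720*(-216 - 3) = -1720*(-219) = 376680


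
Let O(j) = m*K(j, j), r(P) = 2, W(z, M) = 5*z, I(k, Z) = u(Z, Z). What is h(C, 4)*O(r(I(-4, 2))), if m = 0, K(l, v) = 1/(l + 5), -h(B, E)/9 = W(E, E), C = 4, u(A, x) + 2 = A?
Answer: 0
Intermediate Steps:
u(A, x) = -2 + A
I(k, Z) = -2 + Z
h(B, E) = -45*E
K(l, v) = 1/(5 + l)
O(j) = 0 (O(j) = 0/(5 + j) = 0)
h(C, 4)*O(r(I(-4, 2))) = -45*4*0 = -180*0 = 0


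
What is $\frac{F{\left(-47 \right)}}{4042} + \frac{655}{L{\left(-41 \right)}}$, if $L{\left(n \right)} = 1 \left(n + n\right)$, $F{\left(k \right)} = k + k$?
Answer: $- \frac{28247}{3526} \approx -8.0111$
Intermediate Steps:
$F{\left(k \right)} = 2 k$
$L{\left(n \right)} = 2 n$ ($L{\left(n \right)} = 1 \cdot 2 n = 2 n$)
$\frac{F{\left(-47 \right)}}{4042} + \frac{655}{L{\left(-41 \right)}} = \frac{2 \left(-47\right)}{4042} + \frac{655}{2 \left(-41\right)} = \left(-94\right) \frac{1}{4042} + \frac{655}{-82} = - \frac{1}{43} + 655 \left(- \frac{1}{82}\right) = - \frac{1}{43} - \frac{655}{82} = - \frac{28247}{3526}$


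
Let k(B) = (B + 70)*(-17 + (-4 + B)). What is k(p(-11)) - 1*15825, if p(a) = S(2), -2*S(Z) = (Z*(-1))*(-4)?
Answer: -17475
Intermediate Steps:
S(Z) = -2*Z (S(Z) = -Z*(-1)*(-4)/2 = -(-Z)*(-4)/2 = -2*Z)
p(a) = -4 (p(a) = -2*2 = -4)
k(B) = (-21 + B)*(70 + B) (k(B) = (70 + B)*(-21 + B) = (-21 + B)*(70 + B))
k(p(-11)) - 1*15825 = (-1470 + (-4)² + 49*(-4)) - 1*15825 = (-1470 + 16 - 196) - 15825 = -1650 - 15825 = -17475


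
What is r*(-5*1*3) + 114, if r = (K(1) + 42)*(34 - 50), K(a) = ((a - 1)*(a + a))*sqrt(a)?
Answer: 10194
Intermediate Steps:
K(a) = 2*a**(3/2)*(-1 + a) (K(a) = ((-1 + a)*(2*a))*sqrt(a) = (2*a*(-1 + a))*sqrt(a) = 2*a**(3/2)*(-1 + a))
r = -672 (r = (2*1**(3/2)*(-1 + 1) + 42)*(34 - 50) = (2*1*0 + 42)*(-16) = (0 + 42)*(-16) = 42*(-16) = -672)
r*(-5*1*3) + 114 = -672*(-5*1)*3 + 114 = -(-3360)*3 + 114 = -672*(-15) + 114 = 10080 + 114 = 10194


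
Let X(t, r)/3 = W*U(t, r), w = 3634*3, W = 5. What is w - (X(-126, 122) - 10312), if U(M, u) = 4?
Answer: 21154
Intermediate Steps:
w = 10902
X(t, r) = 60 (X(t, r) = 3*(5*4) = 3*20 = 60)
w - (X(-126, 122) - 10312) = 10902 - (60 - 10312) = 10902 - 1*(-10252) = 10902 + 10252 = 21154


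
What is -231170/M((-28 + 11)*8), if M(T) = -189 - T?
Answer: 231170/53 ≈ 4361.7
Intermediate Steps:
-231170/M((-28 + 11)*8) = -231170/(-189 - (-28 + 11)*8) = -231170/(-189 - (-17)*8) = -231170/(-189 - 1*(-136)) = -231170/(-189 + 136) = -231170/(-53) = -231170*(-1/53) = 231170/53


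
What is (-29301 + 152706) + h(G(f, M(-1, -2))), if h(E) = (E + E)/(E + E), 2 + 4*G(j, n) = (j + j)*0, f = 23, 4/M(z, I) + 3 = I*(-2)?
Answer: 123406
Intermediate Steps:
M(z, I) = 4/(-3 - 2*I) (M(z, I) = 4/(-3 + I*(-2)) = 4/(-3 - 2*I))
G(j, n) = -½ (G(j, n) = -½ + ((j + j)*0)/4 = -½ + ((2*j)*0)/4 = -½ + (¼)*0 = -½ + 0 = -½)
h(E) = 1 (h(E) = (2*E)/((2*E)) = (2*E)*(1/(2*E)) = 1)
(-29301 + 152706) + h(G(f, M(-1, -2))) = (-29301 + 152706) + 1 = 123405 + 1 = 123406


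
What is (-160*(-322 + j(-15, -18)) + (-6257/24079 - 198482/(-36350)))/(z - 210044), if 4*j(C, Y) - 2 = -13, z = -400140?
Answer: -2842729171258/33379797280225 ≈ -0.085163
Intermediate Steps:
j(C, Y) = -11/4 (j(C, Y) = 1/2 + (1/4)*(-13) = 1/2 - 13/4 = -11/4)
(-160*(-322 + j(-15, -18)) + (-6257/24079 - 198482/(-36350)))/(z - 210044) = (-160*(-322 - 11/4) + (-6257/24079 - 198482/(-36350)))/(-400140 - 210044) = (-160*(-1299/4) + (-6257*1/24079 - 198482*(-1/36350)))/(-610184) = (51960 + (-6257/24079 + 99241/18175))*(-1/610184) = (51960 + 2275903064/437635825)*(-1/610184) = (22741833370064/437635825)*(-1/610184) = -2842729171258/33379797280225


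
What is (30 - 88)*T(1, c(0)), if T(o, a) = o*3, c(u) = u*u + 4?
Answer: -174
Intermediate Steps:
c(u) = 4 + u² (c(u) = u² + 4 = 4 + u²)
T(o, a) = 3*o
(30 - 88)*T(1, c(0)) = (30 - 88)*(3*1) = -58*3 = -174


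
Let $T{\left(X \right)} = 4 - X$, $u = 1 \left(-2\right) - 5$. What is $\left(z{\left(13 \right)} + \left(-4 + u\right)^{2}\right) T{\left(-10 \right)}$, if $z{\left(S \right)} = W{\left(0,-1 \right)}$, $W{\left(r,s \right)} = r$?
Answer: $1694$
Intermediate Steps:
$u = -7$ ($u = -2 - 5 = -7$)
$z{\left(S \right)} = 0$
$\left(z{\left(13 \right)} + \left(-4 + u\right)^{2}\right) T{\left(-10 \right)} = \left(0 + \left(-4 - 7\right)^{2}\right) \left(4 - -10\right) = \left(0 + \left(-11\right)^{2}\right) \left(4 + 10\right) = \left(0 + 121\right) 14 = 121 \cdot 14 = 1694$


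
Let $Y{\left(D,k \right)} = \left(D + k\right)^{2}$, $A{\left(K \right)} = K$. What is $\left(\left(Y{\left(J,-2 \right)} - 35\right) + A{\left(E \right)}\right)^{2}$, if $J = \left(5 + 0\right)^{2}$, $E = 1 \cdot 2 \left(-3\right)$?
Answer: $238144$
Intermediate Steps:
$E = -6$ ($E = 2 \left(-3\right) = -6$)
$J = 25$ ($J = 5^{2} = 25$)
$\left(\left(Y{\left(J,-2 \right)} - 35\right) + A{\left(E \right)}\right)^{2} = \left(\left(\left(25 - 2\right)^{2} - 35\right) - 6\right)^{2} = \left(\left(23^{2} - 35\right) - 6\right)^{2} = \left(\left(529 - 35\right) - 6\right)^{2} = \left(494 - 6\right)^{2} = 488^{2} = 238144$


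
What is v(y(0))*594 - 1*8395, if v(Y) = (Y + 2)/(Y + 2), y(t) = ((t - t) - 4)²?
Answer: -7801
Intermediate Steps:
y(t) = 16 (y(t) = (0 - 4)² = (-4)² = 16)
v(Y) = 1 (v(Y) = (2 + Y)/(2 + Y) = 1)
v(y(0))*594 - 1*8395 = 1*594 - 1*8395 = 594 - 8395 = -7801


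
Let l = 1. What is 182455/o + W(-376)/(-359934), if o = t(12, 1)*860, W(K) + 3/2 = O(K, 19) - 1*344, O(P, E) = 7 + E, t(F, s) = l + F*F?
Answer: 1095193327/748062830 ≈ 1.4640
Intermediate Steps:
t(F, s) = 1 + F² (t(F, s) = 1 + F*F = 1 + F²)
W(K) = -639/2 (W(K) = -3/2 + ((7 + 19) - 1*344) = -3/2 + (26 - 344) = -3/2 - 318 = -639/2)
o = 124700 (o = (1 + 12²)*860 = (1 + 144)*860 = 145*860 = 124700)
182455/o + W(-376)/(-359934) = 182455/124700 - 639/2/(-359934) = 182455*(1/124700) - 639/2*(-1/359934) = 36491/24940 + 213/239956 = 1095193327/748062830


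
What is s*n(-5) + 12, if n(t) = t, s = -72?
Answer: 372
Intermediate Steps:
s*n(-5) + 12 = -72*(-5) + 12 = 360 + 12 = 372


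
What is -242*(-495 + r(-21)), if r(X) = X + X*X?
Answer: 18150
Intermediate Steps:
r(X) = X + X²
-242*(-495 + r(-21)) = -242*(-495 - 21*(1 - 21)) = -242*(-495 - 21*(-20)) = -242*(-495 + 420) = -242*(-75) = 18150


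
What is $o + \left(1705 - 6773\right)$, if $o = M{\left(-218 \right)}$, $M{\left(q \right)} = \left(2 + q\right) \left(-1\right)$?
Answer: $-4852$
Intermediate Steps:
$M{\left(q \right)} = -2 - q$
$o = 216$ ($o = -2 - -218 = -2 + 218 = 216$)
$o + \left(1705 - 6773\right) = 216 + \left(1705 - 6773\right) = 216 - 5068 = -4852$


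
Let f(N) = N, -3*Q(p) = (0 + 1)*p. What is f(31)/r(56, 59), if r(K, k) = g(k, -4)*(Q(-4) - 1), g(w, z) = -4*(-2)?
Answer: 93/8 ≈ 11.625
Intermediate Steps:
Q(p) = -p/3 (Q(p) = -(0 + 1)*p/3 = -p/3)
g(w, z) = 8
r(K, k) = 8/3 (r(K, k) = 8*(-⅓*(-4) - 1) = 8*(4/3 - 1) = 8*(⅓) = 8/3)
f(31)/r(56, 59) = 31/(8/3) = 31*(3/8) = 93/8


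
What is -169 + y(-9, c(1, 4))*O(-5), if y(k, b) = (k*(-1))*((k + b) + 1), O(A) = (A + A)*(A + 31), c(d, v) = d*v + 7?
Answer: -7189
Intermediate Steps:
c(d, v) = 7 + d*v
O(A) = 2*A*(31 + A) (O(A) = (2*A)*(31 + A) = 2*A*(31 + A))
y(k, b) = -k*(1 + b + k) (y(k, b) = (-k)*((b + k) + 1) = (-k)*(1 + b + k) = -k*(1 + b + k))
-169 + y(-9, c(1, 4))*O(-5) = -169 + (-1*(-9)*(1 + (7 + 1*4) - 9))*(2*(-5)*(31 - 5)) = -169 + (-1*(-9)*(1 + (7 + 4) - 9))*(2*(-5)*26) = -169 - 1*(-9)*(1 + 11 - 9)*(-260) = -169 - 1*(-9)*3*(-260) = -169 + 27*(-260) = -169 - 7020 = -7189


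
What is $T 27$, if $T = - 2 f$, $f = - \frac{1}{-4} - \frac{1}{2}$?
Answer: $\frac{27}{2} \approx 13.5$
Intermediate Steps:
$f = - \frac{1}{4}$ ($f = \left(-1\right) \left(- \frac{1}{4}\right) - \frac{1}{2} = \frac{1}{4} - \frac{1}{2} = - \frac{1}{4} \approx -0.25$)
$T = \frac{1}{2}$ ($T = \left(-2\right) \left(- \frac{1}{4}\right) = \frac{1}{2} \approx 0.5$)
$T 27 = \frac{1}{2} \cdot 27 = \frac{27}{2}$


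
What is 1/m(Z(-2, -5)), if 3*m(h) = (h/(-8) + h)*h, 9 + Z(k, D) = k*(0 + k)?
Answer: 24/175 ≈ 0.13714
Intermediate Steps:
Z(k, D) = -9 + k**2 (Z(k, D) = -9 + k*(0 + k) = -9 + k*k = -9 + k**2)
m(h) = 7*h**2/24 (m(h) = ((h/(-8) + h)*h)/3 = ((h*(-1/8) + h)*h)/3 = ((-h/8 + h)*h)/3 = ((7*h/8)*h)/3 = (7*h**2/8)/3 = 7*h**2/24)
1/m(Z(-2, -5)) = 1/(7*(-9 + (-2)**2)**2/24) = 1/(7*(-9 + 4)**2/24) = 1/((7/24)*(-5)**2) = 1/((7/24)*25) = 1/(175/24) = 24/175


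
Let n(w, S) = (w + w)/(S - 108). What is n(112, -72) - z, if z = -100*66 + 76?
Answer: 293524/45 ≈ 6522.8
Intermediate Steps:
n(w, S) = 2*w/(-108 + S) (n(w, S) = (2*w)/(-108 + S) = 2*w/(-108 + S))
z = -6524 (z = -6600 + 76 = -6524)
n(112, -72) - z = 2*112/(-108 - 72) - 1*(-6524) = 2*112/(-180) + 6524 = 2*112*(-1/180) + 6524 = -56/45 + 6524 = 293524/45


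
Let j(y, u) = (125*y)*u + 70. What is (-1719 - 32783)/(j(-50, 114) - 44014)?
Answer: 1327/29094 ≈ 0.045611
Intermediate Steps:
j(y, u) = 70 + 125*u*y (j(y, u) = 125*u*y + 70 = 70 + 125*u*y)
(-1719 - 32783)/(j(-50, 114) - 44014) = (-1719 - 32783)/((70 + 125*114*(-50)) - 44014) = -34502/((70 - 712500) - 44014) = -34502/(-712430 - 44014) = -34502/(-756444) = -34502*(-1/756444) = 1327/29094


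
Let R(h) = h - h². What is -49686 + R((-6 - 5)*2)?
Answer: -50192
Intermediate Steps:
-49686 + R((-6 - 5)*2) = -49686 + ((-6 - 5)*2)*(1 - (-6 - 5)*2) = -49686 + (-11*2)*(1 - (-11)*2) = -49686 - 22*(1 - 1*(-22)) = -49686 - 22*(1 + 22) = -49686 - 22*23 = -49686 - 506 = -50192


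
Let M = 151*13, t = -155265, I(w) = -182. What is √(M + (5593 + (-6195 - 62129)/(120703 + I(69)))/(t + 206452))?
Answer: √74711813326959488663410/6169108427 ≈ 44.307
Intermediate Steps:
M = 1963
√(M + (5593 + (-6195 - 62129)/(120703 + I(69)))/(t + 206452)) = √(1963 + (5593 + (-6195 - 62129)/(120703 - 182))/(-155265 + 206452)) = √(1963 + (5593 - 68324/120521)/51187) = √(1963 + (5593 - 68324*1/120521)*(1/51187)) = √(1963 + (5593 - 68324/120521)*(1/51187)) = √(1963 + (674005629/120521)*(1/51187)) = √(1963 + 674005629/6169108427) = √(12110633847830/6169108427) = √74711813326959488663410/6169108427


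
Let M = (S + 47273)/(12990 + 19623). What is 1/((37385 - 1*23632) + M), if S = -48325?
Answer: 32613/448525537 ≈ 7.2712e-5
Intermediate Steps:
M = -1052/32613 (M = (-48325 + 47273)/(12990 + 19623) = -1052/32613 ≈ -0.032257)
1/((37385 - 1*23632) + M) = 1/((37385 - 1*23632) - 1052/32613) = 1/((37385 - 23632) - 1052/32613) = 1/(13753 - 1052/32613) = 1/(448525537/32613) = 32613/448525537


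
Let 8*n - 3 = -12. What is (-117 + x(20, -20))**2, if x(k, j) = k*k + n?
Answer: 5085025/64 ≈ 79454.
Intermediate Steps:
n = -9/8 (n = 3/8 + (1/8)*(-12) = 3/8 - 3/2 = -9/8 ≈ -1.1250)
x(k, j) = -9/8 + k**2 (x(k, j) = k*k - 9/8 = k**2 - 9/8 = -9/8 + k**2)
(-117 + x(20, -20))**2 = (-117 + (-9/8 + 20**2))**2 = (-117 + (-9/8 + 400))**2 = (-117 + 3191/8)**2 = (2255/8)**2 = 5085025/64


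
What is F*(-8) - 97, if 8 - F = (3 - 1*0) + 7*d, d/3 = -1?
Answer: -305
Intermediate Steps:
d = -3 (d = 3*(-1) = -3)
F = 26 (F = 8 - ((3 - 1*0) + 7*(-3)) = 8 - ((3 + 0) - 21) = 8 - (3 - 21) = 8 - 1*(-18) = 8 + 18 = 26)
F*(-8) - 97 = 26*(-8) - 97 = -208 - 97 = -305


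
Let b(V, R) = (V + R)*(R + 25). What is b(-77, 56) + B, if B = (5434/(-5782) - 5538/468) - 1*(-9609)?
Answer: 136950605/17346 ≈ 7895.2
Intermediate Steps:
b(V, R) = (25 + R)*(R + V) (b(V, R) = (R + V)*(25 + R) = (25 + R)*(R + V))
B = 166456151/17346 (B = (5434*(-1/5782) - 5538*1/468) + 9609 = (-2717/2891 - 71/6) + 9609 = -221563/17346 + 9609 = 166456151/17346 ≈ 9596.2)
b(-77, 56) + B = (56² + 25*56 + 25*(-77) + 56*(-77)) + 166456151/17346 = (3136 + 1400 - 1925 - 4312) + 166456151/17346 = -1701 + 166456151/17346 = 136950605/17346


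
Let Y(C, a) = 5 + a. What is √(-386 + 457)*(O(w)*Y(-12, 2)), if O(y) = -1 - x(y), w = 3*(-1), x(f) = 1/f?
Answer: -14*√71/3 ≈ -39.322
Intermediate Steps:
w = -3
O(y) = -1 - 1/y
√(-386 + 457)*(O(w)*Y(-12, 2)) = √(-386 + 457)*(((-1 - 1*(-3))/(-3))*(5 + 2)) = √71*(-(-1 + 3)/3*7) = √71*(-⅓*2*7) = √71*(-⅔*7) = √71*(-14/3) = -14*√71/3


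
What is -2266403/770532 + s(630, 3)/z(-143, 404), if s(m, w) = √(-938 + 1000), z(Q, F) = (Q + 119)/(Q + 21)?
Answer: -2266403/770532 + 61*√62/12 ≈ 37.085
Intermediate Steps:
z(Q, F) = (119 + Q)/(21 + Q)
s(m, w) = √62
-2266403/770532 + s(630, 3)/z(-143, 404) = -2266403/770532 + √62/(((119 - 143)/(21 - 143))) = -2266403*1/770532 + √62/((-24/(-122))) = -2266403/770532 + √62/((-1/122*(-24))) = -2266403/770532 + √62/(12/61) = -2266403/770532 + √62*(61/12) = -2266403/770532 + 61*√62/12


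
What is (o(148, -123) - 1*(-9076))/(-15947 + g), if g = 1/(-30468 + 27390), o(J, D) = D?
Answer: -27557334/49084867 ≈ -0.56142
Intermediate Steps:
g = -1/3078 (g = 1/(-3078) = -1/3078 ≈ -0.00032489)
(o(148, -123) - 1*(-9076))/(-15947 + g) = (-123 - 1*(-9076))/(-15947 - 1/3078) = (-123 + 9076)/(-49084867/3078) = 8953*(-3078/49084867) = -27557334/49084867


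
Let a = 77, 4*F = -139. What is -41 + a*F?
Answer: -10867/4 ≈ -2716.8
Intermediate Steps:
F = -139/4 (F = (1/4)*(-139) = -139/4 ≈ -34.750)
-41 + a*F = -41 + 77*(-139/4) = -41 - 10703/4 = -10867/4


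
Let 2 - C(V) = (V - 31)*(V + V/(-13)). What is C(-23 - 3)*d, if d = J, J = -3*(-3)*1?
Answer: -12294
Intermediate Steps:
C(V) = 2 - 12*V*(-31 + V)/13 (C(V) = 2 - (V - 31)*(V + V/(-13)) = 2 - (-31 + V)*(V + V*(-1/13)) = 2 - (-31 + V)*(V - V/13) = 2 - (-31 + V)*12*V/13 = 2 - 12*V*(-31 + V)/13)
J = 9 (J = 9*1 = 9)
d = 9
C(-23 - 3)*d = (2 - 12*(-23 - 3)²/13 + 372*(-23 - 3)/13)*9 = (2 - 12/13*(-26)² + (372/13)*(-26))*9 = (2 - 12/13*676 - 744)*9 = (2 - 624 - 744)*9 = -1366*9 = -12294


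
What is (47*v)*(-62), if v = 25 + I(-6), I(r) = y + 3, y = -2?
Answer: -75764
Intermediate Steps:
I(r) = 1 (I(r) = -2 + 3 = 1)
v = 26 (v = 25 + 1 = 26)
(47*v)*(-62) = (47*26)*(-62) = 1222*(-62) = -75764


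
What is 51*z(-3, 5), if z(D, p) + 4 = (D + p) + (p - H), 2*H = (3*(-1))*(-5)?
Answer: -459/2 ≈ -229.50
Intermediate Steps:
H = 15/2 (H = ((3*(-1))*(-5))/2 = (-3*(-5))/2 = (1/2)*15 = 15/2 ≈ 7.5000)
z(D, p) = -23/2 + D + 2*p (z(D, p) = -4 + ((D + p) + (p - 1*15/2)) = -4 + ((D + p) + (p - 15/2)) = -4 + ((D + p) + (-15/2 + p)) = -4 + (-15/2 + D + 2*p) = -23/2 + D + 2*p)
51*z(-3, 5) = 51*(-23/2 - 3 + 2*5) = 51*(-23/2 - 3 + 10) = 51*(-9/2) = -459/2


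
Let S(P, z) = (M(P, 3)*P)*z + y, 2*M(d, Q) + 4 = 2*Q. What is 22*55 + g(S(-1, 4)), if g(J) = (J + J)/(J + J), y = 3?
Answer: 1211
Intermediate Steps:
M(d, Q) = -2 + Q (M(d, Q) = -2 + (2*Q)/2 = -2 + Q)
S(P, z) = 3 + P*z (S(P, z) = ((-2 + 3)*P)*z + 3 = (1*P)*z + 3 = P*z + 3 = 3 + P*z)
g(J) = 1 (g(J) = (2*J)/((2*J)) = (2*J)*(1/(2*J)) = 1)
22*55 + g(S(-1, 4)) = 22*55 + 1 = 1210 + 1 = 1211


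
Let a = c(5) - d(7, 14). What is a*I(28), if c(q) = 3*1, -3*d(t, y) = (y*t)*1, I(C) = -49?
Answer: -5243/3 ≈ -1747.7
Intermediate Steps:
d(t, y) = -t*y/3 (d(t, y) = -y*t/3 = -t*y/3)
c(q) = 3
a = 107/3 (a = 3 - (-1)*7*14/3 = 3 - 1*(-98/3) = 3 + 98/3 = 107/3 ≈ 35.667)
a*I(28) = (107/3)*(-49) = -5243/3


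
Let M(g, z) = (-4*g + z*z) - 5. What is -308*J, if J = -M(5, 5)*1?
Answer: 0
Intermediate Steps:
M(g, z) = -5 + z² - 4*g (M(g, z) = (-4*g + z²) - 5 = (z² - 4*g) - 5 = -5 + z² - 4*g)
J = 0 (J = -(-5 + 5² - 4*5)*1 = -(-5 + 25 - 20)*1 = -1*0*1 = 0*1 = 0)
-308*J = -308*0 = 0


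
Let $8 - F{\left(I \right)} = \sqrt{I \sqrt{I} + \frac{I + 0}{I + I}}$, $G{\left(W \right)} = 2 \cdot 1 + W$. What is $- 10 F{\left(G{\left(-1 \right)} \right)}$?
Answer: $-80 + 5 \sqrt{6} \approx -67.753$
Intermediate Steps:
$G{\left(W \right)} = 2 + W$
$F{\left(I \right)} = 8 - \sqrt{\frac{1}{2} + I^{\frac{3}{2}}}$ ($F{\left(I \right)} = 8 - \sqrt{I \sqrt{I} + \frac{I + 0}{I + I}} = 8 - \sqrt{I^{\frac{3}{2}} + \frac{I}{2 I}} = 8 - \sqrt{I^{\frac{3}{2}} + I \frac{1}{2 I}} = 8 - \sqrt{I^{\frac{3}{2}} + \frac{1}{2}} = 8 - \sqrt{\frac{1}{2} + I^{\frac{3}{2}}}$)
$- 10 F{\left(G{\left(-1 \right)} \right)} = - 10 \left(8 - \frac{\sqrt{2 + 4 \left(2 - 1\right)^{\frac{3}{2}}}}{2}\right) = - 10 \left(8 - \frac{\sqrt{2 + 4 \cdot 1^{\frac{3}{2}}}}{2}\right) = - 10 \left(8 - \frac{\sqrt{2 + 4 \cdot 1}}{2}\right) = - 10 \left(8 - \frac{\sqrt{2 + 4}}{2}\right) = - 10 \left(8 - \frac{\sqrt{6}}{2}\right) = -80 + 5 \sqrt{6}$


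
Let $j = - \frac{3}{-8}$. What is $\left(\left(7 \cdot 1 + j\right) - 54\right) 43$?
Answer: $- \frac{16039}{8} \approx -2004.9$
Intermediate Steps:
$j = \frac{3}{8}$ ($j = \left(-3\right) \left(- \frac{1}{8}\right) = \frac{3}{8} \approx 0.375$)
$\left(\left(7 \cdot 1 + j\right) - 54\right) 43 = \left(\left(7 \cdot 1 + \frac{3}{8}\right) - 54\right) 43 = \left(\left(7 + \frac{3}{8}\right) - 54\right) 43 = \left(\frac{59}{8} - 54\right) 43 = \left(- \frac{373}{8}\right) 43 = - \frac{16039}{8}$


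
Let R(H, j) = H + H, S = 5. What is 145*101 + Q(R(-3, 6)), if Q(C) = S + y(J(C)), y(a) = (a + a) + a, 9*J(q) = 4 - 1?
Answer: 14651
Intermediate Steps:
J(q) = ⅓ (J(q) = (4 - 1)/9 = (⅑)*3 = ⅓)
R(H, j) = 2*H
y(a) = 3*a (y(a) = 2*a + a = 3*a)
Q(C) = 6 (Q(C) = 5 + 3*(⅓) = 5 + 1 = 6)
145*101 + Q(R(-3, 6)) = 145*101 + 6 = 14645 + 6 = 14651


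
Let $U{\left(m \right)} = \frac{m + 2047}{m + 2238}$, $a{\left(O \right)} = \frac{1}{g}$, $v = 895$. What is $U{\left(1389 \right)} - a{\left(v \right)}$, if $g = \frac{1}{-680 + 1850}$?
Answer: $- \frac{4240154}{3627} \approx -1169.1$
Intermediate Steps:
$g = \frac{1}{1170} \approx 0.0008547$
$a{\left(O \right)} = 1170$ ($a{\left(O \right)} = \frac{1}{\frac{1}{1170}} = 1170$)
$U{\left(m \right)} = \frac{2047 + m}{2238 + m}$
$U{\left(1389 \right)} - a{\left(v \right)} = \frac{2047 + 1389}{2238 + 1389} - 1170 = \frac{1}{3627} \cdot 3436 - 1170 = \frac{3436}{3627} - 1170 = - \frac{4240154}{3627}$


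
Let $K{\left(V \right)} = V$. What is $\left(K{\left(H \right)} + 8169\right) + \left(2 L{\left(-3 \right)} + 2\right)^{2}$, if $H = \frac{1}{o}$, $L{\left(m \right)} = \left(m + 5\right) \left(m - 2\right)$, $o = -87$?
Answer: $\frac{738890}{87} \approx 8493.0$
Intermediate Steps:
$L{\left(m \right)} = \left(-2 + m\right) \left(5 + m\right)$ ($L{\left(m \right)} = \left(5 + m\right) \left(-2 + m\right) = \left(-2 + m\right) \left(5 + m\right)$)
$H = - \frac{1}{87}$ ($H = \frac{1}{-87} = - \frac{1}{87} \approx -0.011494$)
$\left(K{\left(H \right)} + 8169\right) + \left(2 L{\left(-3 \right)} + 2\right)^{2} = \left(- \frac{1}{87} + 8169\right) + \left(2 \left(-10 + \left(-3\right)^{2} + 3 \left(-3\right)\right) + 2\right)^{2} = \frac{710702}{87} + \left(2 \left(-10 + 9 - 9\right) + 2\right)^{2} = \frac{710702}{87} + \left(2 \left(-10\right) + 2\right)^{2} = \frac{710702}{87} + \left(-20 + 2\right)^{2} = \frac{710702}{87} + \left(-18\right)^{2} = \frac{710702}{87} + 324 = \frac{738890}{87}$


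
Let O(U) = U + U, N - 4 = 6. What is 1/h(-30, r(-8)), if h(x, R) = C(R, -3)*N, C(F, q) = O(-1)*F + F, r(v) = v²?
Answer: -1/640 ≈ -0.0015625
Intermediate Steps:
N = 10 (N = 4 + 6 = 10)
O(U) = 2*U
C(F, q) = -F (C(F, q) = (2*(-1))*F + F = -2*F + F = -F)
h(x, R) = -10*R (h(x, R) = -R*10 = -10*R)
1/h(-30, r(-8)) = 1/(-10*(-8)²) = 1/(-10*64) = 1/(-640) = -1/640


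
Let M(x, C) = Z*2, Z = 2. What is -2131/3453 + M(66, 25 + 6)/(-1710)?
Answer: -609637/984105 ≈ -0.61948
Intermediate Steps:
M(x, C) = 4 (M(x, C) = 2*2 = 4)
-2131/3453 + M(66, 25 + 6)/(-1710) = -2131/3453 + 4/(-1710) = -2131*1/3453 + 4*(-1/1710) = -2131/3453 - 2/855 = -609637/984105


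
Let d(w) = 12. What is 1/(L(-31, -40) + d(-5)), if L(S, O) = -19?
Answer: -⅐ ≈ -0.14286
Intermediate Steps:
1/(L(-31, -40) + d(-5)) = 1/(-19 + 12) = 1/(-7) = -⅐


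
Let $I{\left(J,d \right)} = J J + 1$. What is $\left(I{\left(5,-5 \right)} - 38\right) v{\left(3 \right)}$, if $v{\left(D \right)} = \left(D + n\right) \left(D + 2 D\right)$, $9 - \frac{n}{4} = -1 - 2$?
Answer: $-5508$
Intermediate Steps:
$n = 48$ ($n = 36 - 4 \left(-1 - 2\right) = 36 - -12 = 36 + 12 = 48$)
$I{\left(J,d \right)} = 1 + J^{2}$ ($I{\left(J,d \right)} = J^{2} + 1 = 1 + J^{2}$)
$v{\left(D \right)} = 3 D \left(48 + D\right)$ ($v{\left(D \right)} = \left(D + 48\right) \left(D + 2 D\right) = \left(48 + D\right) 3 D = 3 D \left(48 + D\right)$)
$\left(I{\left(5,-5 \right)} - 38\right) v{\left(3 \right)} = \left(\left(1 + 5^{2}\right) - 38\right) 3 \cdot 3 \left(48 + 3\right) = \left(\left(1 + 25\right) - 38\right) 3 \cdot 3 \cdot 51 = \left(26 - 38\right) 459 = \left(-12\right) 459 = -5508$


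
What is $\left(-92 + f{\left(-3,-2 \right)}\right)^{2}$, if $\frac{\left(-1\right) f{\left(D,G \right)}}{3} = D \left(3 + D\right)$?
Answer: $8464$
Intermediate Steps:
$f{\left(D,G \right)} = - 3 D \left(3 + D\right)$
$\left(-92 + f{\left(-3,-2 \right)}\right)^{2} = \left(-92 - - 9 \left(3 - 3\right)\right)^{2} = \left(-92 - \left(-9\right) 0\right)^{2} = \left(-92 + 0\right)^{2} = \left(-92\right)^{2} = 8464$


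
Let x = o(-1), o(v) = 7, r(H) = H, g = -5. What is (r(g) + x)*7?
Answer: 14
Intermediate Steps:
x = 7
(r(g) + x)*7 = (-5 + 7)*7 = 2*7 = 14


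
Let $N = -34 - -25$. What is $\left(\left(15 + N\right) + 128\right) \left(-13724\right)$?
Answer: $-1839016$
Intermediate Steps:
$N = -9$ ($N = -34 + 25 = -9$)
$\left(\left(15 + N\right) + 128\right) \left(-13724\right) = \left(\left(15 - 9\right) + 128\right) \left(-13724\right) = \left(6 + 128\right) \left(-13724\right) = 134 \left(-13724\right) = -1839016$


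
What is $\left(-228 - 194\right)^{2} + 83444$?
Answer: $261528$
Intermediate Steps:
$\left(-228 - 194\right)^{2} + 83444 = \left(-422\right)^{2} + 83444 = 178084 + 83444 = 261528$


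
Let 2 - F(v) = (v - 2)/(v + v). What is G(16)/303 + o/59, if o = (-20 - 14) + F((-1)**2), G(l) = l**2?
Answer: 11119/35754 ≈ 0.31099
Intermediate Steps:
F(v) = 2 - (-2 + v)/(2*v) (F(v) = 2 - (v - 2)/(v + v) = 2 - (-2 + v)/(2*v))
o = -63/2 (o = (-20 - 14) + (3/2 + 1/((-1)**2)) = -34 + (3/2 + 1/1) = -34 + (3/2 + 1) = -34 + 5/2 = -63/2 ≈ -31.500)
G(16)/303 + o/59 = 16**2/303 - 63/2/59 = 256*(1/303) - 63/2*1/59 = 256/303 - 63/118 = 11119/35754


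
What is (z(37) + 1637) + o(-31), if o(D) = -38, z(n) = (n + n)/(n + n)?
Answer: 1600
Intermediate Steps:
z(n) = 1 (z(n) = (2*n)/((2*n)) = (2*n)*(1/(2*n)) = 1)
(z(37) + 1637) + o(-31) = (1 + 1637) - 38 = 1638 - 38 = 1600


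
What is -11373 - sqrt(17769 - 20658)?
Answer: -11373 - 3*I*sqrt(321) ≈ -11373.0 - 53.749*I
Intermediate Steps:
-11373 - sqrt(17769 - 20658) = -11373 - sqrt(-2889) = -11373 - 3*I*sqrt(321)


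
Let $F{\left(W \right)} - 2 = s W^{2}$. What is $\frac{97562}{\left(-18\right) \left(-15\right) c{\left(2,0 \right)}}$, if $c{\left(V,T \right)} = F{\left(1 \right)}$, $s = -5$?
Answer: $- \frac{48781}{405} \approx -120.45$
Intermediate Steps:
$F{\left(W \right)} = 2 - 5 W^{2}$
$c{\left(V,T \right)} = -3$ ($c{\left(V,T \right)} = 2 - 5 \cdot 1^{2} = 2 - 5 = -3$)
$\frac{97562}{\left(-18\right) \left(-15\right) c{\left(2,0 \right)}} = \frac{97562}{\left(-18\right) \left(-15\right) \left(-3\right)} = \frac{97562}{270 \left(-3\right)} = \frac{97562}{-810} = 97562 \left(- \frac{1}{810}\right) = - \frac{48781}{405}$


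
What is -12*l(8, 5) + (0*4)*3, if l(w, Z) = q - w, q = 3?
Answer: 60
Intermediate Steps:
l(w, Z) = 3 - w
-12*l(8, 5) + (0*4)*3 = -12*(3 - 1*8) + (0*4)*3 = -12*(3 - 8) + 0*3 = -12*(-5) + 0 = 60 + 0 = 60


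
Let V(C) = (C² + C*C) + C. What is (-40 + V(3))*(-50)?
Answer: 950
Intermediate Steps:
V(C) = C + 2*C² (V(C) = (C² + C²) + C = 2*C² + C = C + 2*C²)
(-40 + V(3))*(-50) = (-40 + 3*(1 + 2*3))*(-50) = (-40 + 3*(1 + 6))*(-50) = (-40 + 3*7)*(-50) = (-40 + 21)*(-50) = -19*(-50) = 950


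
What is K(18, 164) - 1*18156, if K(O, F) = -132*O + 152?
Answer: -20380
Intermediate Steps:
K(O, F) = 152 - 132*O
K(18, 164) - 1*18156 = (152 - 132*18) - 1*18156 = (152 - 2376) - 18156 = -2224 - 18156 = -20380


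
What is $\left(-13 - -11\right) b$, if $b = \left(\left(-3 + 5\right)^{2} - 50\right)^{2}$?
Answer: $-4232$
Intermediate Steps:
$b = 2116$ ($b = \left(2^{2} - 50\right)^{2} = \left(4 - 50\right)^{2} = \left(-46\right)^{2} = 2116$)
$\left(-13 - -11\right) b = \left(-13 - -11\right) 2116 = \left(-13 + 11\right) 2116 = \left(-2\right) 2116 = -4232$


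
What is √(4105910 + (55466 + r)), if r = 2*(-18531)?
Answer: √4124314 ≈ 2030.8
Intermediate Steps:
r = -37062
√(4105910 + (55466 + r)) = √(4105910 + (55466 - 37062)) = √(4105910 + 18404) = √4124314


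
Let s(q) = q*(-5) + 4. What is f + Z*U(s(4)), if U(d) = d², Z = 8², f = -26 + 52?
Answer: 16410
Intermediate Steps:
f = 26
s(q) = 4 - 5*q (s(q) = -5*q + 4 = 4 - 5*q)
Z = 64
f + Z*U(s(4)) = 26 + 64*(4 - 5*4)² = 26 + 64*(4 - 20)² = 26 + 64*(-16)² = 26 + 64*256 = 26 + 16384 = 16410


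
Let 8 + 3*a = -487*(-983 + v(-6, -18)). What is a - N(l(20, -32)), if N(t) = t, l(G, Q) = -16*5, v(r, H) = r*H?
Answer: 142119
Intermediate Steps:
v(r, H) = H*r
l(G, Q) = -80
a = 142039 (a = -8/3 + (-487*(-983 - 18*(-6)))/3 = -8/3 + (-487*(-983 + 108))/3 = -8/3 + (-487*(-875))/3 = -8/3 + (1/3)*426125 = -8/3 + 426125/3 = 142039)
a - N(l(20, -32)) = 142039 - 1*(-80) = 142039 + 80 = 142119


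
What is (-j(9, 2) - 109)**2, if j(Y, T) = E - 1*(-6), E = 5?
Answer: 14400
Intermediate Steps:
j(Y, T) = 11 (j(Y, T) = 5 - 1*(-6) = 5 + 6 = 11)
(-j(9, 2) - 109)**2 = (-1*11 - 109)**2 = (-11 - 109)**2 = (-120)**2 = 14400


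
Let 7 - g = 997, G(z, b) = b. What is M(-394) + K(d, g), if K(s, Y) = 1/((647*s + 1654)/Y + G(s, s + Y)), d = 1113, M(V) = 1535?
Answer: 16745297/10909 ≈ 1535.0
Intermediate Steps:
g = -990 (g = 7 - 1*997 = 7 - 997 = -990)
K(s, Y) = 1/(Y + s + (1654 + 647*s)/Y) (K(s, Y) = 1/((647*s + 1654)/Y + (s + Y)) = 1/((1654 + 647*s)/Y + (Y + s)) = 1/(Y + s + (1654 + 647*s)/Y))
M(-394) + K(d, g) = 1535 - 990/(1654 + 647*1113 - 990*(-990 + 1113)) = 1535 - 990/(1654 + 720111 - 990*123) = 1535 - 990/(1654 + 720111 - 121770) = 1535 - 990/599995 = 1535 - 990*1/599995 = 1535 - 18/10909 = 16745297/10909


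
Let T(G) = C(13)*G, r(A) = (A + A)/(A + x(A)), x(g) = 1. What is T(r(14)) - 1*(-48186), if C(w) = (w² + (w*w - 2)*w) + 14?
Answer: 788702/15 ≈ 52580.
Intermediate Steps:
r(A) = 2*A/(1 + A) (r(A) = (A + A)/(A + 1) = (2*A)/(1 + A) = 2*A/(1 + A))
C(w) = 14 + w² + w*(-2 + w²) (C(w) = (w² + (w² - 2)*w) + 14 = (w² + (-2 + w²)*w) + 14 = (w² + w*(-2 + w²)) + 14 = 14 + w² + w*(-2 + w²))
T(G) = 2354*G (T(G) = (14 + 13² + 13³ - 2*13)*G = (14 + 169 + 2197 - 26)*G = 2354*G)
T(r(14)) - 1*(-48186) = 2354*(2*14/(1 + 14)) - 1*(-48186) = 2354*(2*14/15) + 48186 = 2354*(2*14*(1/15)) + 48186 = 2354*(28/15) + 48186 = 65912/15 + 48186 = 788702/15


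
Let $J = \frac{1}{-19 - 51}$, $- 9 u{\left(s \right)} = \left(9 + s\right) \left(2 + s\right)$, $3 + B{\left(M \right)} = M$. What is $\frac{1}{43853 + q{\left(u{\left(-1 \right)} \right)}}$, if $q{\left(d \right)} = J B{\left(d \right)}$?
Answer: $\frac{18}{789355} \approx 2.2803 \cdot 10^{-5}$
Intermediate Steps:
$B{\left(M \right)} = -3 + M$
$u{\left(s \right)} = - \frac{\left(2 + s\right) \left(9 + s\right)}{9}$ ($u{\left(s \right)} = - \frac{\left(9 + s\right) \left(2 + s\right)}{9} = - \frac{\left(2 + s\right) \left(9 + s\right)}{9}$)
$J = - \frac{1}{70}$ ($J = \frac{1}{-70} = - \frac{1}{70} \approx -0.014286$)
$q{\left(d \right)} = \frac{3}{70} - \frac{d}{70}$ ($q{\left(d \right)} = - \frac{-3 + d}{70} = \frac{3}{70} - \frac{d}{70}$)
$\frac{1}{43853 + q{\left(u{\left(-1 \right)} \right)}} = \frac{1}{43853 + \left(\frac{3}{70} - \frac{-2 - - \frac{11}{9} - \frac{\left(-1\right)^{2}}{9}}{70}\right)} = \frac{1}{43853 + \left(\frac{3}{70} - \frac{-2 + \frac{11}{9} - \frac{1}{9}}{70}\right)} = \frac{1}{43853 + \left(\frac{3}{70} - - \frac{4}{315}\right)} = \frac{1}{43853 + \left(\frac{3}{70} + \frac{4}{315}\right)} = \frac{1}{43853 + \frac{1}{18}} = \frac{1}{\frac{789355}{18}} = \frac{18}{789355}$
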